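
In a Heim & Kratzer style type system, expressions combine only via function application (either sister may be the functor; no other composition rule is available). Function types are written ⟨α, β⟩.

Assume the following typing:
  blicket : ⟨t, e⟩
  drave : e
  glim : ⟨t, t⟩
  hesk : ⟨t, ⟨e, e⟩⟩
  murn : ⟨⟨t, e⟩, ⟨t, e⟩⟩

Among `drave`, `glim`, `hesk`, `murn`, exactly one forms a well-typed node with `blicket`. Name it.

drave : e — neither side's domain matches the other.
glim : ⟨t, t⟩ — neither side's domain matches the other.
hesk : ⟨t, ⟨e, e⟩⟩ — neither side's domain matches the other.
murn — combines: murn : ⟨⟨t, e⟩, ⟨t, e⟩⟩ takes blicket : ⟨t, e⟩ as argument, giving ⟨t, e⟩.

murn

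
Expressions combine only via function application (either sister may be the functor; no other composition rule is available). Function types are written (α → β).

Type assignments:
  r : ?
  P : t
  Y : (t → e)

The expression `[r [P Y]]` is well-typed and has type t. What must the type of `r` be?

At [r [P Y]] (required: t): [P Y] is e, which is not a function with range t; hence r is the functor — type (e → t).

(e → t)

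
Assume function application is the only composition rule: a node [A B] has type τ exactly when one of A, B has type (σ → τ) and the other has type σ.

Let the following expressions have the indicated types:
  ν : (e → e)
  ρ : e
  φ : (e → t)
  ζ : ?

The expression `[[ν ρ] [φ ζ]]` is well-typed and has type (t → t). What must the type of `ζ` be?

((e → t) → (e → (t → t)))

[[ν ρ] [φ ζ]] is required to be (t → t). [ν ρ] : e cannot yield (t → t) as functor, so [φ ζ] : (e → (t → t)).
[φ ζ] is required to be (e → (t → t)). φ : (e → t) cannot yield (e → (t → t)) as functor, so ζ : ((e → t) → (e → (t → t))).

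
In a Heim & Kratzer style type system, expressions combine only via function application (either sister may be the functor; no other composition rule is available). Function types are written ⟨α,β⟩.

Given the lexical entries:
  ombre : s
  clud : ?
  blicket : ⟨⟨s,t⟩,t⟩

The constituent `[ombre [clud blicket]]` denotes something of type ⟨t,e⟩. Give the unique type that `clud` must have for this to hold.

For [ombre [clud blicket]] to have type ⟨t,e⟩ with ombre of type s, [clud blicket] must be the function: [clud blicket] : ⟨s,⟨t,e⟩⟩.
For [clud blicket] to have type ⟨s,⟨t,e⟩⟩ with blicket of type ⟨⟨s,t⟩,t⟩, clud must be the function: clud : ⟨⟨⟨s,t⟩,t⟩,⟨s,⟨t,e⟩⟩⟩.

⟨⟨⟨s,t⟩,t⟩,⟨s,⟨t,e⟩⟩⟩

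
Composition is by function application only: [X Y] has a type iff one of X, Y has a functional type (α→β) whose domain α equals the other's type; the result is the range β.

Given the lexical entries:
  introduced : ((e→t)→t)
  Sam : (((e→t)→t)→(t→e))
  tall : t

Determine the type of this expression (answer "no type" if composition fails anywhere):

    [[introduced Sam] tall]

At [introduced Sam], Sam : (((e→t)→t)→(t→e)) takes introduced : ((e→t)→t), giving (t→e).
At [[introduced Sam] tall], [introduced Sam] : (t→e) takes tall : t, giving e.

e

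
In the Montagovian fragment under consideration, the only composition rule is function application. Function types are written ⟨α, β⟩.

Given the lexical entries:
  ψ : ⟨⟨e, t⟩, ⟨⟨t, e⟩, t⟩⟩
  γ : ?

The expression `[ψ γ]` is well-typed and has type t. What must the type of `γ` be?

[ψ γ] is required to be t. ψ : ⟨⟨e, t⟩, ⟨⟨t, e⟩, t⟩⟩ cannot yield t as functor, so γ : ⟨⟨⟨e, t⟩, ⟨⟨t, e⟩, t⟩⟩, t⟩.

⟨⟨⟨e, t⟩, ⟨⟨t, e⟩, t⟩⟩, t⟩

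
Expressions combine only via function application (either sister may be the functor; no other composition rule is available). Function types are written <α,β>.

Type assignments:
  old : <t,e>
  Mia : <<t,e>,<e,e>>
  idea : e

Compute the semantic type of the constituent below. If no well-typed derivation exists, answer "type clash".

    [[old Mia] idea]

e

[old Mia]: functor Mia : <<t,e>,<e,e>>, argument old : <t,e>; result <e,e>.
[[old Mia] idea]: functor [old Mia] : <e,e>, argument idea : e; result e.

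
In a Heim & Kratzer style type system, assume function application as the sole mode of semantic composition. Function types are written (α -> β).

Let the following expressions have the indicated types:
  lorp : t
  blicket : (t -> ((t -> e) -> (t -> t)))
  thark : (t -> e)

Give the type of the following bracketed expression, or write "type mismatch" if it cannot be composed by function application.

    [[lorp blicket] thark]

[lorp blicket]: functor blicket : (t -> ((t -> e) -> (t -> t))), argument lorp : t; result ((t -> e) -> (t -> t)).
[[lorp blicket] thark]: functor [lorp blicket] : ((t -> e) -> (t -> t)), argument thark : (t -> e); result (t -> t).

(t -> t)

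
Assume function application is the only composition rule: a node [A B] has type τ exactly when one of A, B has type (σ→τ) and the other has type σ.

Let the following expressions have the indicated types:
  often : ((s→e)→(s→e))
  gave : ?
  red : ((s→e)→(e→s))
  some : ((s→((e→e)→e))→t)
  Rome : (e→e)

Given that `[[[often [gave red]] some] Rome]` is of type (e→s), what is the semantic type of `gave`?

For [[[often [gave red]] some] Rome] to have type (e→s) with Rome of type (e→e), [[often [gave red]] some] must be the function: [[often [gave red]] some] : ((e→e)→(e→s)).
For [[often [gave red]] some] to have type ((e→e)→(e→s)) with some of type ((s→((e→e)→e))→t), [often [gave red]] must be the function: [often [gave red]] : (((s→((e→e)→e))→t)→((e→e)→(e→s))).
For [often [gave red]] to have type (((s→((e→e)→e))→t)→((e→e)→(e→s))) with often of type ((s→e)→(s→e)), [gave red] must be the function: [gave red] : (((s→e)→(s→e))→(((s→((e→e)→e))→t)→((e→e)→(e→s)))).
For [gave red] to have type (((s→e)→(s→e))→(((s→((e→e)→e))→t)→((e→e)→(e→s)))) with red of type ((s→e)→(e→s)), gave must be the function: gave : (((s→e)→(e→s))→(((s→e)→(s→e))→(((s→((e→e)→e))→t)→((e→e)→(e→s))))).

(((s→e)→(e→s))→(((s→e)→(s→e))→(((s→((e→e)→e))→t)→((e→e)→(e→s)))))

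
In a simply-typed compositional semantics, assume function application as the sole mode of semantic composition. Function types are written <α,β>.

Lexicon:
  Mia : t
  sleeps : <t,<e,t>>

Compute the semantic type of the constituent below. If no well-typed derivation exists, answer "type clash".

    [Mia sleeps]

<e,t>

At [Mia sleeps], sleeps : <t,<e,t>> takes Mia : t, giving <e,t>.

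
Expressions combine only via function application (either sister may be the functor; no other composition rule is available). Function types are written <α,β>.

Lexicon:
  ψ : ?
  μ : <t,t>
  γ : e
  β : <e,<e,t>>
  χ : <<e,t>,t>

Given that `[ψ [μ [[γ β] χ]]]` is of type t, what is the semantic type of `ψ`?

For [ψ [μ [[γ β] χ]]] to have type t with [μ [[γ β] χ]] of type t, ψ must be the function: ψ : <t,t>.

<t,t>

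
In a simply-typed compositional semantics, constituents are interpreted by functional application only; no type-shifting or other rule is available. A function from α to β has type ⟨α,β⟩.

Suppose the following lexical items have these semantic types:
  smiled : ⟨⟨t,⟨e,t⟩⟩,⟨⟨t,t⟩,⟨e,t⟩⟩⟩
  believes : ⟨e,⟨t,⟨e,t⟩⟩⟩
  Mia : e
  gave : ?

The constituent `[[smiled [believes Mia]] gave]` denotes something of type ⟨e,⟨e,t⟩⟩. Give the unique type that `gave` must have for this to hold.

[[smiled [believes Mia]] gave] is required to be ⟨e,⟨e,t⟩⟩. [smiled [believes Mia]] : ⟨⟨t,t⟩,⟨e,t⟩⟩ cannot yield ⟨e,⟨e,t⟩⟩ as functor, so gave : ⟨⟨⟨t,t⟩,⟨e,t⟩⟩,⟨e,⟨e,t⟩⟩⟩.

⟨⟨⟨t,t⟩,⟨e,t⟩⟩,⟨e,⟨e,t⟩⟩⟩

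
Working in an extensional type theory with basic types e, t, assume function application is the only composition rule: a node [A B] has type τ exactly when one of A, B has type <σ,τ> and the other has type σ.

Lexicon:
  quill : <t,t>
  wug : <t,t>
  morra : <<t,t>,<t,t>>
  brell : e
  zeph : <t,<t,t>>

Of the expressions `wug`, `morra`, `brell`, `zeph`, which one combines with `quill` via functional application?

wug : <t,t> — does not combine with quill.
morra — combines: morra : <<t,t>,<t,t>> takes quill : <t,t> as argument, giving <t,t>.
brell : e — does not combine with quill.
zeph : <t,<t,t>> — does not combine with quill.

morra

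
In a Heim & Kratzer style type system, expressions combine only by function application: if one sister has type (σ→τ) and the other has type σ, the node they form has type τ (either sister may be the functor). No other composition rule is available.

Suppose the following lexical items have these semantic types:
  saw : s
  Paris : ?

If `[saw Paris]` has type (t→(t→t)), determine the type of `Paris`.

[saw Paris] must have type (t→(t→t)). The sister saw has type s; that is not a function onto (t→(t→t)), so Paris must be the functor, of type (s→(t→(t→t))).

(s→(t→(t→t)))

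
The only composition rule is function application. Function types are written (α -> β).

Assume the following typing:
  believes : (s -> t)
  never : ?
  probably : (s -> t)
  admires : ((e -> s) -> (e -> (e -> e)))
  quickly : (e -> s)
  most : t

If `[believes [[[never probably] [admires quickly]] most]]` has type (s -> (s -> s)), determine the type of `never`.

At [believes [[[never probably] [admires quickly]] most]] (required: (s -> (s -> s))): believes is (s -> t), which is not a function with range (s -> (s -> s)); hence [[[never probably] [admires quickly]] most] is the functor — type ((s -> t) -> (s -> (s -> s))).
At [[[never probably] [admires quickly]] most] (required: ((s -> t) -> (s -> (s -> s)))): most is t, which is not a function with range ((s -> t) -> (s -> (s -> s))); hence [[never probably] [admires quickly]] is the functor — type (t -> ((s -> t) -> (s -> (s -> s)))).
At [[never probably] [admires quickly]] (required: (t -> ((s -> t) -> (s -> (s -> s))))): [admires quickly] is (e -> (e -> e)), which is not a function with range (t -> ((s -> t) -> (s -> (s -> s)))); hence [never probably] is the functor — type ((e -> (e -> e)) -> (t -> ((s -> t) -> (s -> (s -> s))))).
At [never probably] (required: ((e -> (e -> e)) -> (t -> ((s -> t) -> (s -> (s -> s)))))): probably is (s -> t), which is not a function with range ((e -> (e -> e)) -> (t -> ((s -> t) -> (s -> (s -> s))))); hence never is the functor — type ((s -> t) -> ((e -> (e -> e)) -> (t -> ((s -> t) -> (s -> (s -> s)))))).

((s -> t) -> ((e -> (e -> e)) -> (t -> ((s -> t) -> (s -> (s -> s))))))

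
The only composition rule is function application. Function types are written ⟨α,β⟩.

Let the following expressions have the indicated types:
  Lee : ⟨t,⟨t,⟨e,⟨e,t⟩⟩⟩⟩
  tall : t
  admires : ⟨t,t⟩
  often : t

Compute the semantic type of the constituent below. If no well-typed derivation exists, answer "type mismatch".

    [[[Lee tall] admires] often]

type mismatch

[Lee tall]: functor Lee : ⟨t,⟨t,⟨e,⟨e,t⟩⟩⟩⟩, argument tall : t; result ⟨t,⟨e,⟨e,t⟩⟩⟩.
[[Lee tall] admires]: ⟨t,⟨e,⟨e,t⟩⟩⟩ and ⟨t,t⟩ cannot combine by function application — type clash.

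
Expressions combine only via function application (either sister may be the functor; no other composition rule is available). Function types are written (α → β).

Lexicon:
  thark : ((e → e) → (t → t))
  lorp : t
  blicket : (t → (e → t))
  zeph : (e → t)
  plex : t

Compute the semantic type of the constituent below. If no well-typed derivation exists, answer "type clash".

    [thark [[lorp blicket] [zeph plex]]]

type clash

[lorp blicket]: functor blicket : (t → (e → t)), argument lorp : t; result (e → t).
[zeph plex]: (e → t) with t — neither is a function whose domain matches the other; composition fails here.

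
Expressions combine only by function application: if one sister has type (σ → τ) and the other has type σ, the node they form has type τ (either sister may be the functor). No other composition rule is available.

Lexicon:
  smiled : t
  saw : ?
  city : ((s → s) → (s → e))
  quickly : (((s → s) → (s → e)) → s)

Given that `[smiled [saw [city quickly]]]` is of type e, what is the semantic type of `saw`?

(s → (t → e))

For [smiled [saw [city quickly]]] to have type e with smiled of type t, [saw [city quickly]] must be the function: [saw [city quickly]] : (t → e).
For [saw [city quickly]] to have type (t → e) with [city quickly] of type s, saw must be the function: saw : (s → (t → e)).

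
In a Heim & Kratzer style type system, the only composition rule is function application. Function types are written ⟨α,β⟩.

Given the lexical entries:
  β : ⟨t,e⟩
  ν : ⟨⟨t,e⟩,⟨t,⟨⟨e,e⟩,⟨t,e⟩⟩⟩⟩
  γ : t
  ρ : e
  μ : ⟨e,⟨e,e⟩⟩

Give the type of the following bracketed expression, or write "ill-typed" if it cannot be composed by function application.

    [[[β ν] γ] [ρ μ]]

At [β ν], ν : ⟨⟨t,e⟩,⟨t,⟨⟨e,e⟩,⟨t,e⟩⟩⟩⟩ takes β : ⟨t,e⟩, giving ⟨t,⟨⟨e,e⟩,⟨t,e⟩⟩⟩.
At [[β ν] γ], [β ν] : ⟨t,⟨⟨e,e⟩,⟨t,e⟩⟩⟩ takes γ : t, giving ⟨⟨e,e⟩,⟨t,e⟩⟩.
At [ρ μ], μ : ⟨e,⟨e,e⟩⟩ takes ρ : e, giving ⟨e,e⟩.
At [[[β ν] γ] [ρ μ]], [[β ν] γ] : ⟨⟨e,e⟩,⟨t,e⟩⟩ takes [ρ μ] : ⟨e,e⟩, giving ⟨t,e⟩.

⟨t,e⟩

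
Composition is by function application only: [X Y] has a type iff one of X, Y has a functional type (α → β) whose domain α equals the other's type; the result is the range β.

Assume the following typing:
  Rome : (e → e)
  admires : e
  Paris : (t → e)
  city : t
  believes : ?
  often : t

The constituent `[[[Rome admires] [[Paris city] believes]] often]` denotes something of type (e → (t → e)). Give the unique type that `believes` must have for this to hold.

[[[Rome admires] [[Paris city] believes]] often] is required to be (e → (t → e)). often : t cannot yield (e → (t → e)) as functor, so [[Rome admires] [[Paris city] believes]] : (t → (e → (t → e))).
[[Rome admires] [[Paris city] believes]] is required to be (t → (e → (t → e))). [Rome admires] : e cannot yield (t → (e → (t → e))) as functor, so [[Paris city] believes] : (e → (t → (e → (t → e)))).
[[Paris city] believes] is required to be (e → (t → (e → (t → e)))). [Paris city] : e cannot yield (e → (t → (e → (t → e)))) as functor, so believes : (e → (e → (t → (e → (t → e))))).

(e → (e → (t → (e → (t → e)))))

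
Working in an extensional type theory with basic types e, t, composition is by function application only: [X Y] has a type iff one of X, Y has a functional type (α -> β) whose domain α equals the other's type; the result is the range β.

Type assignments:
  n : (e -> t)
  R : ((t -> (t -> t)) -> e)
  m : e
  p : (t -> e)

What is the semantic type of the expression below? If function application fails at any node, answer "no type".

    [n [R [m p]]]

no type

[m p]: e and (t -> e) cannot combine by function application — type clash.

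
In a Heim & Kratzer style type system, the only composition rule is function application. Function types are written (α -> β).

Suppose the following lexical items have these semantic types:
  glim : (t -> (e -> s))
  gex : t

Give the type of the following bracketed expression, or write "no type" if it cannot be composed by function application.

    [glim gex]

[glim gex]: (t -> (e -> s)) applied to t yields (e -> s).

(e -> s)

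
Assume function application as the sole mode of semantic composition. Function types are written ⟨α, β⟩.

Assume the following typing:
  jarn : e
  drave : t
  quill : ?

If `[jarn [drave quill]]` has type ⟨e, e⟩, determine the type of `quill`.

At [jarn [drave quill]] (required: ⟨e, e⟩): jarn is e, which is not a function with range ⟨e, e⟩; hence [drave quill] is the functor — type ⟨e, ⟨e, e⟩⟩.
At [drave quill] (required: ⟨e, ⟨e, e⟩⟩): drave is t, which is not a function with range ⟨e, ⟨e, e⟩⟩; hence quill is the functor — type ⟨t, ⟨e, ⟨e, e⟩⟩⟩.

⟨t, ⟨e, ⟨e, e⟩⟩⟩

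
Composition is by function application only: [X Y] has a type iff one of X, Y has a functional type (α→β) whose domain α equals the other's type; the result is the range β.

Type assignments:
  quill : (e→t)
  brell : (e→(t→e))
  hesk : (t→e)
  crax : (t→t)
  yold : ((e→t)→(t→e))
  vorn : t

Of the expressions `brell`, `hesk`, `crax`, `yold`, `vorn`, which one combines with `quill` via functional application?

brell : (e→(t→e)) — quill needs e; brell needs e; neither fits.
hesk : (t→e) — quill needs e; hesk needs t; neither fits.
crax : (t→t) — quill needs e; crax needs t; neither fits.
yold — combines: yold : ((e→t)→(t→e)) takes quill : (e→t) as argument, giving (t→e).
vorn : t — quill needs e; vorn needs nothing (atomic); neither fits.

yold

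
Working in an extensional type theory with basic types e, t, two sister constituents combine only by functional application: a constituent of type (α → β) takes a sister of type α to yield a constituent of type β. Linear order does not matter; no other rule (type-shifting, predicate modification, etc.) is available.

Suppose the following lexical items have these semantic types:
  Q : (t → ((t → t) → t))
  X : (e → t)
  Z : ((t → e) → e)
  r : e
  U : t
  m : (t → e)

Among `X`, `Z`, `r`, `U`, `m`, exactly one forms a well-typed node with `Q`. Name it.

U

X : (e → t) — does not combine with Q.
Z : ((t → e) → e) — does not combine with Q.
r : e — does not combine with Q.
U — combines: Q : (t → ((t → t) → t)) takes U : t as argument, giving ((t → t) → t).
m : (t → e) — does not combine with Q.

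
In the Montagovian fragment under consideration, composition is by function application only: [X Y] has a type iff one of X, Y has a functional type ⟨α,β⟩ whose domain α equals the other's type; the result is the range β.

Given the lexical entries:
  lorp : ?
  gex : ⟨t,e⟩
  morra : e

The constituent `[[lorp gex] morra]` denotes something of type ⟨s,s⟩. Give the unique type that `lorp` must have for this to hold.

⟨⟨t,e⟩,⟨e,⟨s,s⟩⟩⟩

At [[lorp gex] morra] (required: ⟨s,s⟩): morra is e, which is not a function with range ⟨s,s⟩; hence [lorp gex] is the functor — type ⟨e,⟨s,s⟩⟩.
At [lorp gex] (required: ⟨e,⟨s,s⟩⟩): gex is ⟨t,e⟩, which is not a function with range ⟨e,⟨s,s⟩⟩; hence lorp is the functor — type ⟨⟨t,e⟩,⟨e,⟨s,s⟩⟩⟩.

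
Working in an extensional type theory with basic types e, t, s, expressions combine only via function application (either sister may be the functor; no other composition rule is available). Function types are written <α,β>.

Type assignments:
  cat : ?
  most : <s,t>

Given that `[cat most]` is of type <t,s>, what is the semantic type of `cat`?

<<s,t>,<t,s>>

[cat most] is required to be <t,s>. most : <s,t> cannot yield <t,s> as functor, so cat : <<s,t>,<t,s>>.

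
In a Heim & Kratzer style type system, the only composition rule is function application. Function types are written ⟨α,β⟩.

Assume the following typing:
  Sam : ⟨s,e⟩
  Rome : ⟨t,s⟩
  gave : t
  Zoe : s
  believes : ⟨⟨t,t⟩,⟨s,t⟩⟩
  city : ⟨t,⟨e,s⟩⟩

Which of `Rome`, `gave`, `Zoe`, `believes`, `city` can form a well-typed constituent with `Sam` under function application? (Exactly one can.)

Zoe

Rome : ⟨t,s⟩ — does not combine with Sam.
gave : t — does not combine with Sam.
Zoe — combines: Sam : ⟨s,e⟩ takes Zoe : s as argument, giving e.
believes : ⟨⟨t,t⟩,⟨s,t⟩⟩ — does not combine with Sam.
city : ⟨t,⟨e,s⟩⟩ — does not combine with Sam.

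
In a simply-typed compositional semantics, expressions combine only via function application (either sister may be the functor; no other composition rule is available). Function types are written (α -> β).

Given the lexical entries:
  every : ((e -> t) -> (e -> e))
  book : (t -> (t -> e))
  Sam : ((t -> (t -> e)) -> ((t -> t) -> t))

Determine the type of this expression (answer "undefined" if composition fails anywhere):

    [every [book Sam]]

At [book Sam], Sam : ((t -> (t -> e)) -> ((t -> t) -> t)) takes book : (t -> (t -> e)), giving ((t -> t) -> t).
At [every [book Sam]]: neither ((e -> t) -> (e -> e)) nor ((t -> t) -> t) can take the other as argument; the node is ill-typed.

undefined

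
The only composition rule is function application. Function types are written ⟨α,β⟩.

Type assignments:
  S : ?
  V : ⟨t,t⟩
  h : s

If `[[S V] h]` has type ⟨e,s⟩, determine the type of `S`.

⟨⟨t,t⟩,⟨s,⟨e,s⟩⟩⟩

At [[S V] h] (required: ⟨e,s⟩): h is s, which is not a function with range ⟨e,s⟩; hence [S V] is the functor — type ⟨s,⟨e,s⟩⟩.
At [S V] (required: ⟨s,⟨e,s⟩⟩): V is ⟨t,t⟩, which is not a function with range ⟨s,⟨e,s⟩⟩; hence S is the functor — type ⟨⟨t,t⟩,⟨s,⟨e,s⟩⟩⟩.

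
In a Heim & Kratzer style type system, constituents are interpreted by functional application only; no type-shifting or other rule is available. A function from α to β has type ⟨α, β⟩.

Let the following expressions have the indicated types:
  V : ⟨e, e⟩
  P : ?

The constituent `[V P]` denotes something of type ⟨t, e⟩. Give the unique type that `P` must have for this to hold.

At [V P] (required: ⟨t, e⟩): V is ⟨e, e⟩, which is not a function with range ⟨t, e⟩; hence P is the functor — type ⟨⟨e, e⟩, ⟨t, e⟩⟩.

⟨⟨e, e⟩, ⟨t, e⟩⟩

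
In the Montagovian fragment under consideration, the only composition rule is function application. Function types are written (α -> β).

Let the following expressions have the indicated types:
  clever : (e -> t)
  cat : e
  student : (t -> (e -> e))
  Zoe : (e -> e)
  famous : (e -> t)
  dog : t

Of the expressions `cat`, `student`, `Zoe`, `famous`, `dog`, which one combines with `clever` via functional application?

cat — combines: clever : (e -> t) takes cat : e as argument, giving t.
student : (t -> (e -> e)) — does not combine with clever.
Zoe : (e -> e) — does not combine with clever.
famous : (e -> t) — does not combine with clever.
dog : t — does not combine with clever.

cat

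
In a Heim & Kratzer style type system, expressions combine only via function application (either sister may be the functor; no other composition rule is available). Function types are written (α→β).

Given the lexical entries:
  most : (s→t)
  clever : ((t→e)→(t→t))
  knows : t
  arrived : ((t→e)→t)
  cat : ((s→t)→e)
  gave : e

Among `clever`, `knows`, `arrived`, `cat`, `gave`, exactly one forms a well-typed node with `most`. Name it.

cat

clever : ((t→e)→(t→t)) — neither side's domain matches the other.
knows : t — neither side's domain matches the other.
arrived : ((t→e)→t) — neither side's domain matches the other.
cat — combines: cat : ((s→t)→e) takes most : (s→t) as argument, giving e.
gave : e — neither side's domain matches the other.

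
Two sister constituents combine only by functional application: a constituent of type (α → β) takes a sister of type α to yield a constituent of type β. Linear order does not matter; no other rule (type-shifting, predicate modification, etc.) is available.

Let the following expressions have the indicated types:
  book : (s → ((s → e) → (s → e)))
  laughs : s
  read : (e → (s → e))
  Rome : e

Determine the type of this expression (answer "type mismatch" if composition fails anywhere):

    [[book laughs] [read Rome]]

[book laughs] — book of type (s → ((s → e) → (s → e))) combines with laughs of type s: type ((s → e) → (s → e)).
[read Rome] — read of type (e → (s → e)) combines with Rome of type e: type (s → e).
[[book laughs] [read Rome]] — [book laughs] of type ((s → e) → (s → e)) combines with [read Rome] of type (s → e): type (s → e).

(s → e)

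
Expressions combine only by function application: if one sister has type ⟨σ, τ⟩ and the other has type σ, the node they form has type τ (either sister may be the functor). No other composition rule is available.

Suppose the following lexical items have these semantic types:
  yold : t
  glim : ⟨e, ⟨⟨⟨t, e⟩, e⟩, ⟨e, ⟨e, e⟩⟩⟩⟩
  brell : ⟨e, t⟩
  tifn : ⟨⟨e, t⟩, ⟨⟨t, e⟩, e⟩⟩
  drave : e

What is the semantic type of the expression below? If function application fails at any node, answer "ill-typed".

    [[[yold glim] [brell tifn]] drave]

[yold glim]: t with ⟨e, ⟨⟨⟨t, e⟩, e⟩, ⟨e, ⟨e, e⟩⟩⟩⟩ — neither is a function whose domain matches the other; composition fails here.

ill-typed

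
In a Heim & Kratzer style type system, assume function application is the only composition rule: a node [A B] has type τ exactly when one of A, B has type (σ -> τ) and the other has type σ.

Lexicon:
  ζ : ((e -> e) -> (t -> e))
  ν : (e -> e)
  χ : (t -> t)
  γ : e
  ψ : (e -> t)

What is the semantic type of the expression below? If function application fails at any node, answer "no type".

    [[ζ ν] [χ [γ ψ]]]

[ζ ν] — ζ of type ((e -> e) -> (t -> e)) combines with ν of type (e -> e): type (t -> e).
[γ ψ] — ψ of type (e -> t) combines with γ of type e: type t.
[χ [γ ψ]] — χ of type (t -> t) combines with [γ ψ] of type t: type t.
[[ζ ν] [χ [γ ψ]]] — [ζ ν] of type (t -> e) combines with [χ [γ ψ]] of type t: type e.

e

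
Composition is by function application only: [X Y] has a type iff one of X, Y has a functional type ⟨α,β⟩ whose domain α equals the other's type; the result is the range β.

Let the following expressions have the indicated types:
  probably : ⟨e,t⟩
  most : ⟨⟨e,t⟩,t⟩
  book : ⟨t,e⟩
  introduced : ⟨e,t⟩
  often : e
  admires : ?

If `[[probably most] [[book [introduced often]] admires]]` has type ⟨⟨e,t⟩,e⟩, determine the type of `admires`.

⟨e,⟨t,⟨⟨e,t⟩,e⟩⟩⟩

[[probably most] [[book [introduced often]] admires]] must have type ⟨⟨e,t⟩,e⟩. The sister [probably most] has type t; that is not a function onto ⟨⟨e,t⟩,e⟩, so [[book [introduced often]] admires] must be the functor, of type ⟨t,⟨⟨e,t⟩,e⟩⟩.
[[book [introduced often]] admires] must have type ⟨t,⟨⟨e,t⟩,e⟩⟩. The sister [book [introduced often]] has type e; that is not a function onto ⟨t,⟨⟨e,t⟩,e⟩⟩, so admires must be the functor, of type ⟨e,⟨t,⟨⟨e,t⟩,e⟩⟩⟩.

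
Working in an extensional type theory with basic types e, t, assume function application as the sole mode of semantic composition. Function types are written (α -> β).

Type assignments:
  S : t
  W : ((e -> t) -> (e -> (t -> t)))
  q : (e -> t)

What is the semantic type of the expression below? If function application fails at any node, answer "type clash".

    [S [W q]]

[W q]: ((e -> t) -> (e -> (t -> t))) applied to (e -> t) yields (e -> (t -> t)).
At [S [W q]]: neither t nor (e -> (t -> t)) can take the other as argument; the node is ill-typed.

type clash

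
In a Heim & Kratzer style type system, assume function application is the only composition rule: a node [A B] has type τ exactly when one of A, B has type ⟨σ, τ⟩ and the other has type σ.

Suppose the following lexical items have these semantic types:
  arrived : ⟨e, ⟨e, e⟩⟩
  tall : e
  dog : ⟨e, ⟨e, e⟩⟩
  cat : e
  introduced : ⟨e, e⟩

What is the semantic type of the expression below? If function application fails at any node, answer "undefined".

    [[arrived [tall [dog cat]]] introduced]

undefined

[dog cat]: functor dog : ⟨e, ⟨e, e⟩⟩, argument cat : e; result ⟨e, e⟩.
[tall [dog cat]]: functor [dog cat] : ⟨e, e⟩, argument tall : e; result e.
[arrived [tall [dog cat]]]: functor arrived : ⟨e, ⟨e, e⟩⟩, argument [tall [dog cat]] : e; result ⟨e, e⟩.
[[arrived [tall [dog cat]]] introduced]: ⟨e, e⟩ and ⟨e, e⟩ cannot combine by function application — type clash.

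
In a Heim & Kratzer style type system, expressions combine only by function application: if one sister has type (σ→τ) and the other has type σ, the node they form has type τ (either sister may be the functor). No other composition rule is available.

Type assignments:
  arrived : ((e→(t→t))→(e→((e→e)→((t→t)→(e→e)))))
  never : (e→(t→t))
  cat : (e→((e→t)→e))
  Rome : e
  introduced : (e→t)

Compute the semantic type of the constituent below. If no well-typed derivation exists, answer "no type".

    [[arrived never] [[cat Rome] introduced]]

((e→e)→((t→t)→(e→e)))

[arrived never]: functor arrived : ((e→(t→t))→(e→((e→e)→((t→t)→(e→e))))), argument never : (e→(t→t)); result (e→((e→e)→((t→t)→(e→e)))).
[cat Rome]: functor cat : (e→((e→t)→e)), argument Rome : e; result ((e→t)→e).
[[cat Rome] introduced]: functor [cat Rome] : ((e→t)→e), argument introduced : (e→t); result e.
[[arrived never] [[cat Rome] introduced]]: functor [arrived never] : (e→((e→e)→((t→t)→(e→e)))), argument [[cat Rome] introduced] : e; result ((e→e)→((t→t)→(e→e))).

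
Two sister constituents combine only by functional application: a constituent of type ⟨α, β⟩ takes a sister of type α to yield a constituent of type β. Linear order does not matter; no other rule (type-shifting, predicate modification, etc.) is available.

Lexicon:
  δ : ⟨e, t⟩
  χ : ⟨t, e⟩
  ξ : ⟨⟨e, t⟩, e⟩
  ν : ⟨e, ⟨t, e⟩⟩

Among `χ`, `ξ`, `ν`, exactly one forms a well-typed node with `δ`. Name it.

ξ

χ : ⟨t, e⟩ — neither side's domain matches the other.
ξ — combines: ξ : ⟨⟨e, t⟩, e⟩ takes δ : ⟨e, t⟩ as argument, giving e.
ν : ⟨e, ⟨t, e⟩⟩ — neither side's domain matches the other.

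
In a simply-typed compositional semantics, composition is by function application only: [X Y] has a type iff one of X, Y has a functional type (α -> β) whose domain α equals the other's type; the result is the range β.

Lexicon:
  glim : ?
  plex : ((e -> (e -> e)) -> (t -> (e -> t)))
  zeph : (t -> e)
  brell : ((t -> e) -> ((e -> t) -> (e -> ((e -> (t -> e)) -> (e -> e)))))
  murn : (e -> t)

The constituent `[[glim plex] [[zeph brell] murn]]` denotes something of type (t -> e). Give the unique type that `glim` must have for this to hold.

For [[glim plex] [[zeph brell] murn]] to have type (t -> e) with [[zeph brell] murn] of type (e -> ((e -> (t -> e)) -> (e -> e))), [glim plex] must be the function: [glim plex] : ((e -> ((e -> (t -> e)) -> (e -> e))) -> (t -> e)).
For [glim plex] to have type ((e -> ((e -> (t -> e)) -> (e -> e))) -> (t -> e)) with plex of type ((e -> (e -> e)) -> (t -> (e -> t))), glim must be the function: glim : (((e -> (e -> e)) -> (t -> (e -> t))) -> ((e -> ((e -> (t -> e)) -> (e -> e))) -> (t -> e))).

(((e -> (e -> e)) -> (t -> (e -> t))) -> ((e -> ((e -> (t -> e)) -> (e -> e))) -> (t -> e)))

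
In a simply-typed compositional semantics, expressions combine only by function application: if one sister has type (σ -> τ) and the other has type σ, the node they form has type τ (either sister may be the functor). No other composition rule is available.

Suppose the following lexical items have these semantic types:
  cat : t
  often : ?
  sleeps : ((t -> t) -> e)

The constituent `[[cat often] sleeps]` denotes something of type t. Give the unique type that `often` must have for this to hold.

[[cat often] sleeps] is required to be t. sleeps : ((t -> t) -> e) cannot yield t as functor, so [cat often] : (((t -> t) -> e) -> t).
[cat often] is required to be (((t -> t) -> e) -> t). cat : t cannot yield (((t -> t) -> e) -> t) as functor, so often : (t -> (((t -> t) -> e) -> t)).

(t -> (((t -> t) -> e) -> t))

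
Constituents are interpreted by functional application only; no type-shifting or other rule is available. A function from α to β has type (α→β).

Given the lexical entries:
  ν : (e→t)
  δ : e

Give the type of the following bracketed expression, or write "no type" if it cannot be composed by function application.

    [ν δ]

At [ν δ], ν : (e→t) takes δ : e, giving t.

t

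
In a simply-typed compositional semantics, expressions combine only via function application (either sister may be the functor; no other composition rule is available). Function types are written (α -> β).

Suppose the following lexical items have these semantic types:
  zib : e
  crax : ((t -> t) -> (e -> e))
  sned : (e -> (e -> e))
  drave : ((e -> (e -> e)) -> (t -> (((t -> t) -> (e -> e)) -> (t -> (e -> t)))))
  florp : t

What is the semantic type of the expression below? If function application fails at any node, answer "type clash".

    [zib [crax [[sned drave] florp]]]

[sned drave]: functor drave : ((e -> (e -> e)) -> (t -> (((t -> t) -> (e -> e)) -> (t -> (e -> t))))), argument sned : (e -> (e -> e)); result (t -> (((t -> t) -> (e -> e)) -> (t -> (e -> t)))).
[[sned drave] florp]: functor [sned drave] : (t -> (((t -> t) -> (e -> e)) -> (t -> (e -> t)))), argument florp : t; result (((t -> t) -> (e -> e)) -> (t -> (e -> t))).
[crax [[sned drave] florp]]: functor [[sned drave] florp] : (((t -> t) -> (e -> e)) -> (t -> (e -> t))), argument crax : ((t -> t) -> (e -> e)); result (t -> (e -> t)).
[zib [crax [[sned drave] florp]]]: e and (t -> (e -> t)) cannot combine by function application — type clash.

type clash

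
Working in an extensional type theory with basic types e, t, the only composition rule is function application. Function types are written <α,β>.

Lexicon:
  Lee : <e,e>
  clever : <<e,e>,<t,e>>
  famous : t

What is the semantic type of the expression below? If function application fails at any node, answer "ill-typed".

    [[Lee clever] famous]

At [Lee clever], clever : <<e,e>,<t,e>> takes Lee : <e,e>, giving <t,e>.
At [[Lee clever] famous], [Lee clever] : <t,e> takes famous : t, giving e.

e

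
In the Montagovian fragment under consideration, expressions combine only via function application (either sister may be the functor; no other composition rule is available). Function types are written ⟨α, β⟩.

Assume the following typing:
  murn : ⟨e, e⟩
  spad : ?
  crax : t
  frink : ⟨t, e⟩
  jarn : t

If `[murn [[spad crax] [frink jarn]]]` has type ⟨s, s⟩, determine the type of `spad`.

[murn [[spad crax] [frink jarn]]] must have type ⟨s, s⟩. The sister murn has type ⟨e, e⟩; that is not a function onto ⟨s, s⟩, so [[spad crax] [frink jarn]] must be the functor, of type ⟨⟨e, e⟩, ⟨s, s⟩⟩.
[[spad crax] [frink jarn]] must have type ⟨⟨e, e⟩, ⟨s, s⟩⟩. The sister [frink jarn] has type e; that is not a function onto ⟨⟨e, e⟩, ⟨s, s⟩⟩, so [spad crax] must be the functor, of type ⟨e, ⟨⟨e, e⟩, ⟨s, s⟩⟩⟩.
[spad crax] must have type ⟨e, ⟨⟨e, e⟩, ⟨s, s⟩⟩⟩. The sister crax has type t; that is not a function onto ⟨e, ⟨⟨e, e⟩, ⟨s, s⟩⟩⟩, so spad must be the functor, of type ⟨t, ⟨e, ⟨⟨e, e⟩, ⟨s, s⟩⟩⟩⟩.

⟨t, ⟨e, ⟨⟨e, e⟩, ⟨s, s⟩⟩⟩⟩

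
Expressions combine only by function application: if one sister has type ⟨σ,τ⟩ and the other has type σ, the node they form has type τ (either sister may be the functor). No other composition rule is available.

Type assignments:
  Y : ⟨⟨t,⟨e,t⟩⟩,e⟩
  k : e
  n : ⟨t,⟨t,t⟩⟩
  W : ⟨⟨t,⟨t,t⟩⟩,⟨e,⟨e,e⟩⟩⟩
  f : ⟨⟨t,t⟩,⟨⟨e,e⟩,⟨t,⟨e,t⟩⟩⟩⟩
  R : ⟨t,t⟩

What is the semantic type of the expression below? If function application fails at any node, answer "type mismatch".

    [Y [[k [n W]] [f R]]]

[n W]: ⟨⟨t,⟨t,t⟩⟩,⟨e,⟨e,e⟩⟩⟩ applied to ⟨t,⟨t,t⟩⟩ yields ⟨e,⟨e,e⟩⟩.
[k [n W]]: ⟨e,⟨e,e⟩⟩ applied to e yields ⟨e,e⟩.
[f R]: ⟨⟨t,t⟩,⟨⟨e,e⟩,⟨t,⟨e,t⟩⟩⟩⟩ applied to ⟨t,t⟩ yields ⟨⟨e,e⟩,⟨t,⟨e,t⟩⟩⟩.
[[k [n W]] [f R]]: ⟨⟨e,e⟩,⟨t,⟨e,t⟩⟩⟩ applied to ⟨e,e⟩ yields ⟨t,⟨e,t⟩⟩.
[Y [[k [n W]] [f R]]]: ⟨⟨t,⟨e,t⟩⟩,e⟩ applied to ⟨t,⟨e,t⟩⟩ yields e.

e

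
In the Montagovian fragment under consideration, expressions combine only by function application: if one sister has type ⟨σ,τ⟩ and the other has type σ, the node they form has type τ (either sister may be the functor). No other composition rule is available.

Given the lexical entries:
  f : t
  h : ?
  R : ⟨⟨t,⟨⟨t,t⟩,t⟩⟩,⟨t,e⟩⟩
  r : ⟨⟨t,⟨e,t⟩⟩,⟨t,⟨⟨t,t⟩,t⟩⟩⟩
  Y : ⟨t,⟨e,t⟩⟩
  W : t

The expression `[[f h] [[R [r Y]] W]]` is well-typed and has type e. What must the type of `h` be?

⟨t,⟨e,e⟩⟩

At [[f h] [[R [r Y]] W]] (required: e): [[R [r Y]] W] is e, which is not a function with range e; hence [f h] is the functor — type ⟨e,e⟩.
At [f h] (required: ⟨e,e⟩): f is t, which is not a function with range ⟨e,e⟩; hence h is the functor — type ⟨t,⟨e,e⟩⟩.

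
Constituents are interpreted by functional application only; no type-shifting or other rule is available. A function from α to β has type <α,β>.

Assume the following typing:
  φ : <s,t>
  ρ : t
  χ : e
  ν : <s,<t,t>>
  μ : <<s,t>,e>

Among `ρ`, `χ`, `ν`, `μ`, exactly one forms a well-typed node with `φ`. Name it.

μ

ρ : t — does not combine with φ.
χ : e — does not combine with φ.
ν : <s,<t,t>> — does not combine with φ.
μ — combines: μ : <<s,t>,e> takes φ : <s,t> as argument, giving e.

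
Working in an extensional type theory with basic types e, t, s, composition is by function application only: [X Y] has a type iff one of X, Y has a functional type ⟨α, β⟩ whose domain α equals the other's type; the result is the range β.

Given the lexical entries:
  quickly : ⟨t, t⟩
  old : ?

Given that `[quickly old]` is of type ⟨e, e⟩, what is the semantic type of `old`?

For [quickly old] to have type ⟨e, e⟩ with quickly of type ⟨t, t⟩, old must be the function: old : ⟨⟨t, t⟩, ⟨e, e⟩⟩.

⟨⟨t, t⟩, ⟨e, e⟩⟩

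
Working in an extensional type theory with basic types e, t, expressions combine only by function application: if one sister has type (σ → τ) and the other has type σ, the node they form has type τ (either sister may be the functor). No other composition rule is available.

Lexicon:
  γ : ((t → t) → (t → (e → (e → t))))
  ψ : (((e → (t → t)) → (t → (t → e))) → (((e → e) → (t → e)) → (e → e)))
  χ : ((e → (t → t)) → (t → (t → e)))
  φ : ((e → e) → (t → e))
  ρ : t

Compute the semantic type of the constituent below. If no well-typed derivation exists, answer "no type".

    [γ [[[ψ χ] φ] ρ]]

no type

[ψ χ]: functor ψ : (((e → (t → t)) → (t → (t → e))) → (((e → e) → (t → e)) → (e → e))), argument χ : ((e → (t → t)) → (t → (t → e))); result (((e → e) → (t → e)) → (e → e)).
[[ψ χ] φ]: functor [ψ χ] : (((e → e) → (t → e)) → (e → e)), argument φ : ((e → e) → (t → e)); result (e → e).
[[[ψ χ] φ] ρ]: (e → e) and t cannot combine by function application — type clash.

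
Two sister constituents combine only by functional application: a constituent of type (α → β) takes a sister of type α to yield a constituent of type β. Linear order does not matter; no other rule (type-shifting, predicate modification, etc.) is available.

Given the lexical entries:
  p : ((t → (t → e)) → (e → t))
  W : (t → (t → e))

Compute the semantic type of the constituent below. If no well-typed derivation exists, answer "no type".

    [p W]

[p W]: p is ((t → (t → e)) → (e → t)), W is (t → (t → e)); result (e → t).

(e → t)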